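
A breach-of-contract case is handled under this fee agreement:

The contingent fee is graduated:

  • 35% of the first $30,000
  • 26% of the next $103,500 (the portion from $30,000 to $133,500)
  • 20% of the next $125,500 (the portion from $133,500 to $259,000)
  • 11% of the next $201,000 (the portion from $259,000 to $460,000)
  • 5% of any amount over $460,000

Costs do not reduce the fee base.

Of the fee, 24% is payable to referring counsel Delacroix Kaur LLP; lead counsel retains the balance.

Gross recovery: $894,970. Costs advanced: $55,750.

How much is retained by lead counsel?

Fee base is the gross recovery, $894,970; costs are reimbursed separately.
First $30,000 at 35% = $10,500.00
Next $103,500 at 26% = $26,910.00
Next $125,500 at 20% = $25,100.00
Next $201,000 at 11% = $22,110.00
Remaining $434,970 at 5% = $21,748.50
Fee: $10,500.00 + $26,910.00 + $25,100.00 + $22,110.00 + $21,748.50 = $106,368.50
Referral share: 24% of $106,368.50 = $25,528.44; lead counsel retains $106,368.50 − $25,528.44 = $80,840.06.

$80,840.06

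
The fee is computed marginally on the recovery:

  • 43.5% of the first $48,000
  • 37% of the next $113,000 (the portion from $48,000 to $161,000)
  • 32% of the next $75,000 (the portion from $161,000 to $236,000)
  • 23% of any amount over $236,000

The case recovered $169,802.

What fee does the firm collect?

$65,506.64

First $48,000 at 43.5% = $20,880.00
Next $113,000 at 37% = $41,810.00
Remaining $8,802 at 32% = $2,816.64
Fee: $20,880.00 + $41,810.00 + $2,816.64 = $65,506.64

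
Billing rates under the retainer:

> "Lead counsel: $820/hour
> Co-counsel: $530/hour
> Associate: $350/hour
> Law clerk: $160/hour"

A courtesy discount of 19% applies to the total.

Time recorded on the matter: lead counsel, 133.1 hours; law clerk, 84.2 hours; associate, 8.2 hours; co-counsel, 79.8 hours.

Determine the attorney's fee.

$135,900.18

Lead counsel: 133.1 × $820 = $109,142.00
Co-counsel: 79.8 × $530 = $42,294.00
Associate: 8.2 × $350 = $2,870.00
Law clerk: 84.2 × $160 = $13,472.00
Subtotal: $167,778.00
Less 19% discount: −$31,877.82
Total: $167,778.00 − $31,877.82 = $135,900.18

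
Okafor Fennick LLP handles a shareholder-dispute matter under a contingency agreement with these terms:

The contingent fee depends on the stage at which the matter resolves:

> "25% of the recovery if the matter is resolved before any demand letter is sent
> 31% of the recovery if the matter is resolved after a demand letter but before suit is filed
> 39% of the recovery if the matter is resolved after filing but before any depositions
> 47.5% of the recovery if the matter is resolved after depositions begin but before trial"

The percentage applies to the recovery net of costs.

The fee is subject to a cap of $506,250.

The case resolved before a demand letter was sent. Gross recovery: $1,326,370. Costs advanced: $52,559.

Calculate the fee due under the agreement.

Fee base (net of costs): $1,326,370 − $52,559 = $1,273,811
The matter resolved before a demand letter was sent, so the 25% rate applies.
$1,273,811 × 25% = $318,452.75
$318,452.75 is under the $506,250 cap.

$318,452.75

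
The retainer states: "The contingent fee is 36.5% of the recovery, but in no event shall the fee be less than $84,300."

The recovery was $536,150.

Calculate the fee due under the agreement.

36.5% of $536,150 = $195,694.75
That exceeds the $84,300 minimum.

$195,694.75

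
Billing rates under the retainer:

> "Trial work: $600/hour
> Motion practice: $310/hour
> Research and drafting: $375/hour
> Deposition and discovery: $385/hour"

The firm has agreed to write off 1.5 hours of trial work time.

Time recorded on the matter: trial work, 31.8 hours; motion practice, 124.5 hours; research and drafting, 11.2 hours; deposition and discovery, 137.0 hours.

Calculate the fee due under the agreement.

Trial work: 31.8 × $600 = $19,080.00
Motion practice: 124.5 × $310 = $38,595.00
Research and drafting: 11.2 × $375 = $4,200.00
Deposition and discovery: 137.0 × $385 = $52,745.00
Subtotal: $114,620.00
Write-off: 1.5 × $600 = $900.00
Total: $114,620.00 − $900.00 = $113,720.00

$113,720.00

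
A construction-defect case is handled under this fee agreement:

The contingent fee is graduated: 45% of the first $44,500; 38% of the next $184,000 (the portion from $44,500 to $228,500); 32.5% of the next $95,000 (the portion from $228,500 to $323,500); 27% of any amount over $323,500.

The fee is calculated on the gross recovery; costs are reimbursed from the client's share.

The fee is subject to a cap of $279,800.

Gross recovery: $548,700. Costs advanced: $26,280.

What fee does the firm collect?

Fee base is the gross recovery, $548,700; costs are reimbursed separately.
First $44,500 at 45% = $20,025.00
Next $184,000 at 38% = $69,920.00
Next $95,000 at 32.5% = $30,875.00
Remaining $225,200 at 27% = $60,804.00
Fee: $20,025.00 + $69,920.00 + $30,875.00 + $60,804.00 = $181,624.00
$181,624.00 is under the $279,800 cap.

$181,624.00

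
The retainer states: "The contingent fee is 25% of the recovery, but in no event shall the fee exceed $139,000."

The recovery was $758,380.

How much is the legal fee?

25% of $758,380 = $189,595.00
That exceeds the $139,000 cap, so the fee is capped at $139,000.

$139,000.00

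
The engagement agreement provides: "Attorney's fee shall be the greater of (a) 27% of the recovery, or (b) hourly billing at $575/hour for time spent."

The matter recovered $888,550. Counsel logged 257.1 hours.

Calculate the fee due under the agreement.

$239,908.50

(a) 27% of $888,550 = $239,908.50
(b) 257.1 × $575 = $147,832.50
The greater is (a): $239,908.50.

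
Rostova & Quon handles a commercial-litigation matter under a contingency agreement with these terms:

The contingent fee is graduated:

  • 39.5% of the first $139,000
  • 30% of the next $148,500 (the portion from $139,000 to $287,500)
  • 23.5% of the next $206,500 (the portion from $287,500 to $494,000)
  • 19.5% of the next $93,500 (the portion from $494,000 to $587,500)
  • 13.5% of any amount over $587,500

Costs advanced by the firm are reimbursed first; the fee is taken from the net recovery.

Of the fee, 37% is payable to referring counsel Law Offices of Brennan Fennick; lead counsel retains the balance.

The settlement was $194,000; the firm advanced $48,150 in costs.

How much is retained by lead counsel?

Fee base (net of costs): $194,000 − $48,150 = $145,850
First $139,000 at 39.5% = $54,905.00
Remaining $6,850 at 30% = $2,055.00
Fee: $54,905.00 + $2,055.00 = $56,960.00
Referral share: 37% of $56,960.00 = $21,075.20; lead counsel retains $56,960.00 − $21,075.20 = $35,884.80.

$35,884.80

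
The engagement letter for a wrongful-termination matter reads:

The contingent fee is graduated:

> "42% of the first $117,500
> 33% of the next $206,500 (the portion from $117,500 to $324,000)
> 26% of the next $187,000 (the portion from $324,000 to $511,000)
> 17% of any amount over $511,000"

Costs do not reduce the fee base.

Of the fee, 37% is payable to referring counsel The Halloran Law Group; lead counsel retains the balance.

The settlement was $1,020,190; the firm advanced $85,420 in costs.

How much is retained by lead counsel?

Fee base is the gross recovery, $1,020,190; costs are reimbursed separately.
First $117,500 at 42% = $49,350.00
Next $206,500 at 33% = $68,145.00
Next $187,000 at 26% = $48,620.00
Remaining $509,190 at 17% = $86,562.30
Fee: $49,350.00 + $68,145.00 + $48,620.00 + $86,562.30 = $252,677.30
Referral share: 37% of $252,677.30 = $93,490.60; lead counsel retains $252,677.30 − $93,490.60 = $159,186.70.

$159,186.70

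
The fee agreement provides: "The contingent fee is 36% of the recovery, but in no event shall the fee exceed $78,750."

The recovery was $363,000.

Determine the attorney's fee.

36% of $363,000 = $130,680.00
That exceeds the $78,750 cap, so the fee is capped at $78,750.

$78,750.00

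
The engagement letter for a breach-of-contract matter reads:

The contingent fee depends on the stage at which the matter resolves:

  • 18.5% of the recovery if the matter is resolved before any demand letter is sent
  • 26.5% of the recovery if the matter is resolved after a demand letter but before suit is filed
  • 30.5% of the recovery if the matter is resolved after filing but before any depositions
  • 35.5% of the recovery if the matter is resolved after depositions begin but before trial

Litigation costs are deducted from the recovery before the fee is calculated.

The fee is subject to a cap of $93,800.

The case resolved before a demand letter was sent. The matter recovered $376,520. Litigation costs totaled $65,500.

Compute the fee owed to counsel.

Fee base (net of costs): $376,520 − $65,500 = $311,020
The matter resolved before a demand letter was sent, so the 18.5% rate applies.
$311,020 × 18.5% = $57,538.70
$57,538.70 is under the $93,800 cap.

$57,538.70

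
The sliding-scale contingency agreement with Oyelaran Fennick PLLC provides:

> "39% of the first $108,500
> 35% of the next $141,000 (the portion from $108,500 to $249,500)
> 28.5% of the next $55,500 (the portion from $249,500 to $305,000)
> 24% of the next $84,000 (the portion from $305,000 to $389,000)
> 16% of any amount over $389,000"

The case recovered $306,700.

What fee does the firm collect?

$107,890.50

First $108,500 at 39% = $42,315.00
Next $141,000 at 35% = $49,350.00
Next $55,500 at 28.5% = $15,817.50
Remaining $1,700 at 24% = $408.00
Fee: $42,315.00 + $49,350.00 + $15,817.50 + $408.00 = $107,890.50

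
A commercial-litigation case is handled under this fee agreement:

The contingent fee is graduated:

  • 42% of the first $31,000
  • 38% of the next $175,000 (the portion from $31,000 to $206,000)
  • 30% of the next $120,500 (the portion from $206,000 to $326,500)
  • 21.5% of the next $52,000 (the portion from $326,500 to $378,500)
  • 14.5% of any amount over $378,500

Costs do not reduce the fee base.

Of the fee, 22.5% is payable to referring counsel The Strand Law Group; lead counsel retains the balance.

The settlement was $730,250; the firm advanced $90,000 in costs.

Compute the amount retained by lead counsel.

Fee base is the gross recovery, $730,250; costs are reimbursed separately.
First $31,000 at 42% = $13,020.00
Next $175,000 at 38% = $66,500.00
Next $120,500 at 30% = $36,150.00
Next $52,000 at 21.5% = $11,180.00
Remaining $351,750 at 14.5% = $51,003.75
Fee: $13,020.00 + $66,500.00 + $36,150.00 + $11,180.00 + $51,003.75 = $177,853.75
Referral share: 22.5% of $177,853.75 = $40,017.09; lead counsel retains $177,853.75 − $40,017.09 = $137,836.66.

$137,836.66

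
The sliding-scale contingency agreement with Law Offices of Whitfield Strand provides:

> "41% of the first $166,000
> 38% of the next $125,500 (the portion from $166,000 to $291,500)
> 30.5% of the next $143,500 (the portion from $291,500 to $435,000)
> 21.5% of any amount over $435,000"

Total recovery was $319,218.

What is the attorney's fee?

$124,203.99

First $166,000 at 41% = $68,060.00
Next $125,500 at 38% = $47,690.00
Remaining $27,718 at 30.5% = $8,453.99
Fee: $68,060.00 + $47,690.00 + $8,453.99 = $124,203.99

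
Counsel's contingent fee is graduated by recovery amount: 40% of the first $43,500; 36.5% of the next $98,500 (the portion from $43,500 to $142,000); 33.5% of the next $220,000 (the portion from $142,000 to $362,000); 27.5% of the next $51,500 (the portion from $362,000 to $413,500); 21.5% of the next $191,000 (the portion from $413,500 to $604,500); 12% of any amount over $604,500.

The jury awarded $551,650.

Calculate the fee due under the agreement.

$170,917.25

First $43,500 at 40% = $17,400.00
Next $98,500 at 36.5% = $35,952.50
Next $220,000 at 33.5% = $73,700.00
Next $51,500 at 27.5% = $14,162.50
Remaining $138,150 at 21.5% = $29,702.25
Fee: $17,400.00 + $35,952.50 + $73,700.00 + $14,162.50 + $29,702.25 = $170,917.25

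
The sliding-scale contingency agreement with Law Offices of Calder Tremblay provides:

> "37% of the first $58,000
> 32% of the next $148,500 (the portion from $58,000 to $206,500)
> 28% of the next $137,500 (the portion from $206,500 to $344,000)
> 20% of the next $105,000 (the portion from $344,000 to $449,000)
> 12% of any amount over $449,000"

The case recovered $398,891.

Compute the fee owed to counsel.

First $58,000 at 37% = $21,460.00
Next $148,500 at 32% = $47,520.00
Next $137,500 at 28% = $38,500.00
Remaining $54,891 at 20% = $10,978.20
Fee: $21,460.00 + $47,520.00 + $38,500.00 + $10,978.20 = $118,458.20

$118,458.20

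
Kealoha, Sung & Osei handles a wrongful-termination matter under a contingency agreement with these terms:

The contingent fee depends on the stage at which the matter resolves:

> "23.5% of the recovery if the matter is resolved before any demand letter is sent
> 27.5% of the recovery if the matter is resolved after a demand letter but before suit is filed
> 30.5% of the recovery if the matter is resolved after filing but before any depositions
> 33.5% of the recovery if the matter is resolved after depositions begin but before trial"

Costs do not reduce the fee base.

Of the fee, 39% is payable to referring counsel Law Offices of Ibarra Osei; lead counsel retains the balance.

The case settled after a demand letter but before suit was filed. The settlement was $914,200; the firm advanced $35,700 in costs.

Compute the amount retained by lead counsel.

Fee base is the gross recovery, $914,200; costs are reimbursed separately.
The matter settled after a demand letter but before suit was filed, so the 27.5% rate applies.
$914,200 × 27.5% = $251,405.00
Referral share: 39% of $251,405.00 = $98,047.95; lead counsel retains $251,405.00 − $98,047.95 = $153,357.05.

$153,357.05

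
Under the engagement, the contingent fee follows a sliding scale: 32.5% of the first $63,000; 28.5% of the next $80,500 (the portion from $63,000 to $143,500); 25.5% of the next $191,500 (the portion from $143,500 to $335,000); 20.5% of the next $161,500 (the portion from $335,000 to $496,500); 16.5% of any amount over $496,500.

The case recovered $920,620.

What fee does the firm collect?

$195,337.30

First $63,000 at 32.5% = $20,475.00
Next $80,500 at 28.5% = $22,942.50
Next $191,500 at 25.5% = $48,832.50
Next $161,500 at 20.5% = $33,107.50
Remaining $424,120 at 16.5% = $69,979.80
Fee: $20,475.00 + $22,942.50 + $48,832.50 + $33,107.50 + $69,979.80 = $195,337.30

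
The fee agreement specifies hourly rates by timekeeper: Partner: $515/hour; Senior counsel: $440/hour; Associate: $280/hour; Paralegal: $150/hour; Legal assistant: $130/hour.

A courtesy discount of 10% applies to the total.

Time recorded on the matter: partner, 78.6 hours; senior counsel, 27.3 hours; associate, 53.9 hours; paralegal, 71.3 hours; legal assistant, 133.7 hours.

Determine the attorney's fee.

Partner: 78.6 × $515 = $40,479.00
Senior counsel: 27.3 × $440 = $12,012.00
Associate: 53.9 × $280 = $15,092.00
Paralegal: 71.3 × $150 = $10,695.00
Legal assistant: 133.7 × $130 = $17,381.00
Subtotal: $95,659.00
Less 10% discount: −$9,565.90
Total: $95,659.00 − $9,565.90 = $86,093.10

$86,093.10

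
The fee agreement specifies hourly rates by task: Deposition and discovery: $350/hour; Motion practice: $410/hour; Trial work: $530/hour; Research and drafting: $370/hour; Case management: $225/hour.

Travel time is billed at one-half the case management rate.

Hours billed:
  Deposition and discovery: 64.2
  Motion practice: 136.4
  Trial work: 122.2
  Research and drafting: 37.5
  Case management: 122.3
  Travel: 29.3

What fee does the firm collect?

$187,848.75

Deposition and discovery: 64.2 × $350 = $22,470.00
Motion practice: 136.4 × $410 = $55,924.00
Trial work: 122.2 × $530 = $64,766.00
Research and drafting: 37.5 × $370 = $13,875.00
Case management: 122.3 × $225 = $27,517.50
Subtotal: $22,470.00 + $55,924.00 + $64,766.00 + $13,875.00 + $27,517.50 = $184,552.50
Travel: 29.3 × ($225 ÷ 2) = 29.3 × $112.50 = $3,296.25
Total: $184,552.50 + $3,296.25 = $187,848.75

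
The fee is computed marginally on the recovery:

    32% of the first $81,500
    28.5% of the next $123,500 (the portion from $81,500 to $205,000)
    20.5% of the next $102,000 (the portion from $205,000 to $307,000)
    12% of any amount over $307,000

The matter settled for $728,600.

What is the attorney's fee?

First $81,500 at 32% = $26,080.00
Next $123,500 at 28.5% = $35,197.50
Next $102,000 at 20.5% = $20,910.00
Remaining $421,600 at 12% = $50,592.00
Fee: $26,080.00 + $35,197.50 + $20,910.00 + $50,592.00 = $132,779.50

$132,779.50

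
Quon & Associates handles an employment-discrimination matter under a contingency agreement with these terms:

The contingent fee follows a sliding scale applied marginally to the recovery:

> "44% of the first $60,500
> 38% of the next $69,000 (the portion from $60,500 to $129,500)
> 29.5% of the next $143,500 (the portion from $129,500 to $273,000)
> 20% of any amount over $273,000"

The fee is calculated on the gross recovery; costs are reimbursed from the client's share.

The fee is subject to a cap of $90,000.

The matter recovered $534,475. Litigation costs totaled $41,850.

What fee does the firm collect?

Fee base is the gross recovery, $534,475; costs are reimbursed separately.
First $60,500 at 44% = $26,620.00
Next $69,000 at 38% = $26,220.00
Next $143,500 at 29.5% = $42,332.50
Remaining $261,475 at 20% = $52,295.00
Fee: $26,620.00 + $26,220.00 + $42,332.50 + $52,295.00 = $147,467.50
$147,467.50 exceeds the $90,000 cap, so the fee is capped at $90,000.00.

$90,000.00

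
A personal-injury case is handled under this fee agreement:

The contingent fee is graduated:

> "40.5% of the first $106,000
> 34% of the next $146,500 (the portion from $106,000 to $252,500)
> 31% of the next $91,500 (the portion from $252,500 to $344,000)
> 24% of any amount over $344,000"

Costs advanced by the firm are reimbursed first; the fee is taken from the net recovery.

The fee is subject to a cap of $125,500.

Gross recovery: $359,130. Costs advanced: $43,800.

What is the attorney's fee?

Fee base (net of costs): $359,130 − $43,800 = $315,330
First $106,000 at 40.5% = $42,930.00
Next $146,500 at 34% = $49,810.00
Remaining $62,830 at 31% = $19,477.30
Fee: $42,930.00 + $49,810.00 + $19,477.30 = $112,217.30
$112,217.30 is under the $125,500 cap.

$112,217.30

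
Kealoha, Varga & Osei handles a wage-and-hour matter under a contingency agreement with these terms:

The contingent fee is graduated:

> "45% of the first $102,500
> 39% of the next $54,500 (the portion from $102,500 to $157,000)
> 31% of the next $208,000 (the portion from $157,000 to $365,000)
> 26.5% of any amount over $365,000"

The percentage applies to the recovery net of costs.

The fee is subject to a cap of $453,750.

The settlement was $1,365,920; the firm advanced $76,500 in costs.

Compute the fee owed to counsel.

$376,831.30

Fee base (net of costs): $1,365,920 − $76,500 = $1,289,420
First $102,500 at 45% = $46,125.00
Next $54,500 at 39% = $21,255.00
Next $208,000 at 31% = $64,480.00
Remaining $924,420 at 26.5% = $244,971.30
Fee: $46,125.00 + $21,255.00 + $64,480.00 + $244,971.30 = $376,831.30
$376,831.30 is under the $453,750 cap.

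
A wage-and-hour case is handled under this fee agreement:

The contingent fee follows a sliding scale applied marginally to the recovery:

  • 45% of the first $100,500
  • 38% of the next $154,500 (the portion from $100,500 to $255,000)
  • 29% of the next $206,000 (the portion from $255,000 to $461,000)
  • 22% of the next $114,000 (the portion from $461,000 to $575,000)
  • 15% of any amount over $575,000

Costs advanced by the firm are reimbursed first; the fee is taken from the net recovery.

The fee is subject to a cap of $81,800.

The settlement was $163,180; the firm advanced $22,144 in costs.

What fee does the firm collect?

Fee base (net of costs): $163,180 − $22,144 = $141,036
First $100,500 at 45% = $45,225.00
Remaining $40,536 at 38% = $15,403.68
Fee: $45,225.00 + $15,403.68 = $60,628.68
$60,628.68 is under the $81,800 cap.

$60,628.68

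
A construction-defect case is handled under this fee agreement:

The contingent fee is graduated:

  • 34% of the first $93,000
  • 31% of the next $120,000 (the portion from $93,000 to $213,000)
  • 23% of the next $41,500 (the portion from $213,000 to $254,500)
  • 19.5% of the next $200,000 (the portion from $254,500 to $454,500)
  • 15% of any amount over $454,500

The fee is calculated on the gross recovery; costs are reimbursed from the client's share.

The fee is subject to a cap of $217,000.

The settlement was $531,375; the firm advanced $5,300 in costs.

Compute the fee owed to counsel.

Fee base is the gross recovery, $531,375; costs are reimbursed separately.
First $93,000 at 34% = $31,620.00
Next $120,000 at 31% = $37,200.00
Next $41,500 at 23% = $9,545.00
Next $200,000 at 19.5% = $39,000.00
Remaining $76,875 at 15% = $11,531.25
Fee: $31,620.00 + $37,200.00 + $9,545.00 + $39,000.00 + $11,531.25 = $128,896.25
$128,896.25 is under the $217,000 cap.

$128,896.25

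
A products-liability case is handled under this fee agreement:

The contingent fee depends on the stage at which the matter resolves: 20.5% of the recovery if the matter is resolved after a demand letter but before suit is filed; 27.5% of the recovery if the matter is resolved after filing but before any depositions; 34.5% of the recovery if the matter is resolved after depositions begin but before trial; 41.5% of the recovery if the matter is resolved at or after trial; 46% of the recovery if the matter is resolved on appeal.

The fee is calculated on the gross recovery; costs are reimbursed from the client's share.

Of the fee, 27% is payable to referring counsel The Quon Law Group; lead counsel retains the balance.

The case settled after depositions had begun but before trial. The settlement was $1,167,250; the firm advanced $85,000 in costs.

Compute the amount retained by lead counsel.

$293,971.91

Fee base is the gross recovery, $1,167,250; costs are reimbursed separately.
The matter settled after depositions had begun but before trial, so the 34.5% rate applies.
$1,167,250 × 34.5% = $402,701.25
Referral share: 27% of $402,701.25 = $108,729.34; lead counsel retains $402,701.25 − $108,729.34 = $293,971.91.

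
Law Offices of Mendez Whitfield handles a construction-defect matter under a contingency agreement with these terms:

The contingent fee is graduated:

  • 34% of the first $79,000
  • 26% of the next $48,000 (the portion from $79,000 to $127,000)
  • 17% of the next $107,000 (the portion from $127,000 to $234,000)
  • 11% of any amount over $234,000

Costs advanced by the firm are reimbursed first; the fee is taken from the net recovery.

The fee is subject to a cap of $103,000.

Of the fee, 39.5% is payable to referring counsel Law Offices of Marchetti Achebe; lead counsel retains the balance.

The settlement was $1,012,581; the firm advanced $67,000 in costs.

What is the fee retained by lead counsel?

Fee base (net of costs): $1,012,581 − $67,000 = $945,581
First $79,000 at 34% = $26,860.00
Next $48,000 at 26% = $12,480.00
Next $107,000 at 17% = $18,190.00
Remaining $711,581 at 11% = $78,273.91
Fee: $26,860.00 + $12,480.00 + $18,190.00 + $78,273.91 = $135,803.91
$135,803.91 exceeds the $103,000 cap, so the fee is capped at $103,000.00.
Referral share: 39.5% of $103,000.00 = $40,685.00; lead counsel retains $103,000.00 − $40,685.00 = $62,315.00.

$62,315.00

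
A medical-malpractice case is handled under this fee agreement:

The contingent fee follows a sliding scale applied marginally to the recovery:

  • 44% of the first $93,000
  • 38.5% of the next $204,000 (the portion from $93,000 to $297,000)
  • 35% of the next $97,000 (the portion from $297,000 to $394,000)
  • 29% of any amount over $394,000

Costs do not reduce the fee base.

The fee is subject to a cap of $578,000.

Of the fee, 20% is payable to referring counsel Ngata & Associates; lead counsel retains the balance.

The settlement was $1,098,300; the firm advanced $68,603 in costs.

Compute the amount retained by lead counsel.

$286,125.60

Fee base is the gross recovery, $1,098,300; costs are reimbursed separately.
First $93,000 at 44% = $40,920.00
Next $204,000 at 38.5% = $78,540.00
Next $97,000 at 35% = $33,950.00
Remaining $704,300 at 29% = $204,247.00
Fee: $40,920.00 + $78,540.00 + $33,950.00 + $204,247.00 = $357,657.00
$357,657.00 is under the $578,000 cap.
Referral share: 20% of $357,657.00 = $71,531.40; lead counsel retains $357,657.00 − $71,531.40 = $286,125.60.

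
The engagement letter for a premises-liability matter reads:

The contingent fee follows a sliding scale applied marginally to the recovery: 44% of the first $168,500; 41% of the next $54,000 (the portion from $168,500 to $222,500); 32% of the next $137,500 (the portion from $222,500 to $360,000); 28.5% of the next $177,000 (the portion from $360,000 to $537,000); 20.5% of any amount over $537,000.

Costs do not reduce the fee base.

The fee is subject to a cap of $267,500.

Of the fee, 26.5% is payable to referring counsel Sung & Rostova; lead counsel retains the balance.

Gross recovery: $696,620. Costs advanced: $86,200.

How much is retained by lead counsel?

$164,233.62

Fee base is the gross recovery, $696,620; costs are reimbursed separately.
First $168,500 at 44% = $74,140.00
Next $54,000 at 41% = $22,140.00
Next $137,500 at 32% = $44,000.00
Next $177,000 at 28.5% = $50,445.00
Remaining $159,620 at 20.5% = $32,722.10
Fee: $74,140.00 + $22,140.00 + $44,000.00 + $50,445.00 + $32,722.10 = $223,447.10
$223,447.10 is under the $267,500 cap.
Referral share: 26.5% of $223,447.10 = $59,213.48; lead counsel retains $223,447.10 − $59,213.48 = $164,233.62.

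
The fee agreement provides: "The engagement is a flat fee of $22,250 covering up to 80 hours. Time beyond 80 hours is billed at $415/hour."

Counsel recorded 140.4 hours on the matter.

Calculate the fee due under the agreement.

Flat fee: $22,250.00
Excess hours: 140.4 − 80 = 60.4
Overrun: 60.4 × $415 = $25,066.00
Total: $22,250.00 + $25,066.00 = $47,316.00

$47,316.00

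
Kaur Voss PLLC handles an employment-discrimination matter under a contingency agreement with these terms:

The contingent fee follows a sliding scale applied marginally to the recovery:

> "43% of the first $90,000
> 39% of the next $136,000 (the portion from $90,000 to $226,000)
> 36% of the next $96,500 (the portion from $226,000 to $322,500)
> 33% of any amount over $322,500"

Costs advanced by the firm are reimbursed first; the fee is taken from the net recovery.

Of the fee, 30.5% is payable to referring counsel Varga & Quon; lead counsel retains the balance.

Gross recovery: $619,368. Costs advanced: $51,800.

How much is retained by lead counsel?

$144,109.95

Fee base (net of costs): $619,368 − $51,800 = $567,568
First $90,000 at 43% = $38,700.00
Next $136,000 at 39% = $53,040.00
Next $96,500 at 36% = $34,740.00
Remaining $245,068 at 33% = $80,872.44
Fee: $38,700.00 + $53,040.00 + $34,740.00 + $80,872.44 = $207,352.44
Referral share: 30.5% of $207,352.44 = $63,242.49; lead counsel retains $207,352.44 − $63,242.49 = $144,109.95.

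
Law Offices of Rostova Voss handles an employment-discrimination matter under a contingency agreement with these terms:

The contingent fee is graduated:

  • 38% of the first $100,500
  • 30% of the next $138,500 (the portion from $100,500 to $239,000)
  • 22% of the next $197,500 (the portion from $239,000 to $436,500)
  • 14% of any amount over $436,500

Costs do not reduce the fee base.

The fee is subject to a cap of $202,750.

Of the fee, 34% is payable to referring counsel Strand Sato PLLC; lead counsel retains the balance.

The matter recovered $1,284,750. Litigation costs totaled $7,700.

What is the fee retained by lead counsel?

Fee base is the gross recovery, $1,284,750; costs are reimbursed separately.
First $100,500 at 38% = $38,190.00
Next $138,500 at 30% = $41,550.00
Next $197,500 at 22% = $43,450.00
Remaining $848,250 at 14% = $118,755.00
Fee: $38,190.00 + $41,550.00 + $43,450.00 + $118,755.00 = $241,945.00
$241,945.00 exceeds the $202,750 cap, so the fee is capped at $202,750.00.
Referral share: 34% of $202,750.00 = $68,935.00; lead counsel retains $202,750.00 − $68,935.00 = $133,815.00.

$133,815.00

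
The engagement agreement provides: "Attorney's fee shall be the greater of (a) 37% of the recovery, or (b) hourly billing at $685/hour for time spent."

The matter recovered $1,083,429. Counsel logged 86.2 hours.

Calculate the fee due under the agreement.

$400,868.73

(a) 37% of $1,083,429 = $400,868.73
(b) 86.2 × $685 = $59,047.00
The greater is (a): $400,868.73.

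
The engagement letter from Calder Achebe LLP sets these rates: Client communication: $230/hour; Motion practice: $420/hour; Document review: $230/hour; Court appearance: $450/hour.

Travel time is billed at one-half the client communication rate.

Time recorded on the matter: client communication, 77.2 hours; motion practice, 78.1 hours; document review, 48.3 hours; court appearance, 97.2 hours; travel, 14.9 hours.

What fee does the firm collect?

Client communication: 77.2 × $230 = $17,756.00
Motion practice: 78.1 × $420 = $32,802.00
Document review: 48.3 × $230 = $11,109.00
Court appearance: 97.2 × $450 = $43,740.00
Subtotal: $17,756.00 + $32,802.00 + $11,109.00 + $43,740.00 = $105,407.00
Travel: 14.9 × ($230 ÷ 2) = 14.9 × $115.00 = $1,713.50
Total: $105,407.00 + $1,713.50 = $107,120.50

$107,120.50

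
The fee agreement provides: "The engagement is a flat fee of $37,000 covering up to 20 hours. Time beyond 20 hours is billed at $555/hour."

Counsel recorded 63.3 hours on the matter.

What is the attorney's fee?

$61,031.50

Flat fee: $37,000.00
Excess hours: 63.3 − 20 = 43.3
Overrun: 43.3 × $555 = $24,031.50
Total: $37,000.00 + $24,031.50 = $61,031.50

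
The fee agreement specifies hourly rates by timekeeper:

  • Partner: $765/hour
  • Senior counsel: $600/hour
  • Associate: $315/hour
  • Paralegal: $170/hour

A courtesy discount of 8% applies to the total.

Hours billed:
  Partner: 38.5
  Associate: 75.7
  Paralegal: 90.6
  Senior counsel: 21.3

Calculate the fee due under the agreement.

Partner: 38.5 × $765 = $29,452.50
Senior counsel: 21.3 × $600 = $12,780.00
Associate: 75.7 × $315 = $23,845.50
Paralegal: 90.6 × $170 = $15,402.00
Subtotal: $81,480.00
Less 8% discount: −$6,518.40
Total: $81,480.00 − $6,518.40 = $74,961.60

$74,961.60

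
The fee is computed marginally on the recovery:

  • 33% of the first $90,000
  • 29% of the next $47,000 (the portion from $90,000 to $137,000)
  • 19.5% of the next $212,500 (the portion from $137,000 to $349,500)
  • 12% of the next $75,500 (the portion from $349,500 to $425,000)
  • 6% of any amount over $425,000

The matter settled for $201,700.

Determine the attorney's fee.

$55,946.50

First $90,000 at 33% = $29,700.00
Next $47,000 at 29% = $13,630.00
Remaining $64,700 at 19.5% = $12,616.50
Fee: $29,700.00 + $13,630.00 + $12,616.50 = $55,946.50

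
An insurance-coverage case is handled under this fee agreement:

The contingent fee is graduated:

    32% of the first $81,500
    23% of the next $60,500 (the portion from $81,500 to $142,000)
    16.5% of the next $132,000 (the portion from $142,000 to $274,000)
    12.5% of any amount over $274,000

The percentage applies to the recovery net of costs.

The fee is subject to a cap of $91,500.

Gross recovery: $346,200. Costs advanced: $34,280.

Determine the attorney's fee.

Fee base (net of costs): $346,200 − $34,280 = $311,920
First $81,500 at 32% = $26,080.00
Next $60,500 at 23% = $13,915.00
Next $132,000 at 16.5% = $21,780.00
Remaining $37,920 at 12.5% = $4,740.00
Fee: $26,080.00 + $13,915.00 + $21,780.00 + $4,740.00 = $66,515.00
$66,515.00 is under the $91,500 cap.

$66,515.00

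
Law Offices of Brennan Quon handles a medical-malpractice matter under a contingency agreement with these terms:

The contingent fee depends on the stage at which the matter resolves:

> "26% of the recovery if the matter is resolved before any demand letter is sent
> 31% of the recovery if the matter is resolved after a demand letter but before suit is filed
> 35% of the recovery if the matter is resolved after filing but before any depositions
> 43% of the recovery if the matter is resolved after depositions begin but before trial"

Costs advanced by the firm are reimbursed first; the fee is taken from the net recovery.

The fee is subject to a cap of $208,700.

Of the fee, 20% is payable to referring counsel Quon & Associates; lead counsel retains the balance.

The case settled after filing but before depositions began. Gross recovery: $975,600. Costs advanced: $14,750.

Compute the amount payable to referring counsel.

$41,740.00

Fee base (net of costs): $975,600 − $14,750 = $960,850
The matter settled after filing but before depositions began, so the 35% rate applies.
$960,850 × 35% = $336,297.50
$336,297.50 exceeds the $208,700 cap, so the fee is capped at $208,700.00.
Referral share: 20% of $208,700.00 = $41,740.00; lead counsel retains $208,700.00 − $41,740.00 = $166,960.00.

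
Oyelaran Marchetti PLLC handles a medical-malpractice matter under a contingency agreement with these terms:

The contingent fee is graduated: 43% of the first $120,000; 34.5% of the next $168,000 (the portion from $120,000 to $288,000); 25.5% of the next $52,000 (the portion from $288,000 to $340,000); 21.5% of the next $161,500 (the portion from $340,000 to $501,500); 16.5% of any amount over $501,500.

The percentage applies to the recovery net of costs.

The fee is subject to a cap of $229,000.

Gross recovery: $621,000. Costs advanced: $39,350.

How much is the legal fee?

$170,767.25

Fee base (net of costs): $621,000 − $39,350 = $581,650
First $120,000 at 43% = $51,600.00
Next $168,000 at 34.5% = $57,960.00
Next $52,000 at 25.5% = $13,260.00
Next $161,500 at 21.5% = $34,722.50
Remaining $80,150 at 16.5% = $13,224.75
Fee: $51,600.00 + $57,960.00 + $13,260.00 + $34,722.50 + $13,224.75 = $170,767.25
$170,767.25 is under the $229,000 cap.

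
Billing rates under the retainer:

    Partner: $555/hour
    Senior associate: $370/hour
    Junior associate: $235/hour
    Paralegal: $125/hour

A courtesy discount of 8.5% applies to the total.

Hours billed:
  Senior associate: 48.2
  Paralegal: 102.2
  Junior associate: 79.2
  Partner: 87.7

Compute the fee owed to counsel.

$89,573.47

Partner: 87.7 × $555 = $48,673.50
Senior associate: 48.2 × $370 = $17,834.00
Junior associate: 79.2 × $235 = $18,612.00
Paralegal: 102.2 × $125 = $12,775.00
Subtotal: $97,894.50
Less 8.5% discount: −$8,321.03
Total: $97,894.50 − $8,321.03 = $89,573.47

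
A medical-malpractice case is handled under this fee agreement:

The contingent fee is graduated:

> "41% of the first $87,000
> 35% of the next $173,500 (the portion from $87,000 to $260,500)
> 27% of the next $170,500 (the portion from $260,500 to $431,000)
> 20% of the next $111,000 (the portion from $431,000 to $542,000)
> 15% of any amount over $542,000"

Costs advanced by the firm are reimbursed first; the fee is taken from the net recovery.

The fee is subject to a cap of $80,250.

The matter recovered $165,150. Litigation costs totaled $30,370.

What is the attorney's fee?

$52,393.00

Fee base (net of costs): $165,150 − $30,370 = $134,780
First $87,000 at 41% = $35,670.00
Remaining $47,780 at 35% = $16,723.00
Fee: $35,670.00 + $16,723.00 = $52,393.00
$52,393.00 is under the $80,250 cap.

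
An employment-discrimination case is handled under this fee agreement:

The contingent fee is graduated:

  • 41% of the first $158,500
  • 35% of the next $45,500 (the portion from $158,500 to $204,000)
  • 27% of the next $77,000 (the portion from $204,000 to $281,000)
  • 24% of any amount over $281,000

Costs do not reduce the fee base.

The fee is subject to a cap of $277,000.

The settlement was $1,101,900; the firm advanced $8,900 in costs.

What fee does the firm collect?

$277,000.00

Fee base is the gross recovery, $1,101,900; costs are reimbursed separately.
First $158,500 at 41% = $64,985.00
Next $45,500 at 35% = $15,925.00
Next $77,000 at 27% = $20,790.00
Remaining $820,900 at 24% = $197,016.00
Fee: $64,985.00 + $15,925.00 + $20,790.00 + $197,016.00 = $298,716.00
$298,716.00 exceeds the $277,000 cap, so the fee is capped at $277,000.00.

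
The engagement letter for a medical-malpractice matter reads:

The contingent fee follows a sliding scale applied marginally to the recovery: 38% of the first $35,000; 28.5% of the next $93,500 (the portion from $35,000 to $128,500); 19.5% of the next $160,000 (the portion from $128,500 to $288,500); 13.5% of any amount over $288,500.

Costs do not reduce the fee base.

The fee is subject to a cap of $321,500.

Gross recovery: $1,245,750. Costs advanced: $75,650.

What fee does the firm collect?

Fee base is the gross recovery, $1,245,750; costs are reimbursed separately.
First $35,000 at 38% = $13,300.00
Next $93,500 at 28.5% = $26,647.50
Next $160,000 at 19.5% = $31,200.00
Remaining $957,250 at 13.5% = $129,228.75
Fee: $13,300.00 + $26,647.50 + $31,200.00 + $129,228.75 = $200,376.25
$200,376.25 is under the $321,500 cap.

$200,376.25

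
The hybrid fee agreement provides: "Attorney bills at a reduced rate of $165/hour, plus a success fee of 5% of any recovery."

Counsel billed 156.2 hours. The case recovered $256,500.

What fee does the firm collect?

Hourly: 156.2 × $165 = $25,773.00
Success fee: 5% of $256,500 = $12,825.00
Total: $25,773.00 + $12,825.00 = $38,598.00

$38,598.00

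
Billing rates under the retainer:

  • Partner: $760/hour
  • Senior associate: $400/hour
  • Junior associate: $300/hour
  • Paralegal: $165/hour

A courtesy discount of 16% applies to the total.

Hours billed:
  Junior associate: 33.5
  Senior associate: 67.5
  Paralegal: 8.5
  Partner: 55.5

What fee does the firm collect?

$67,731.30

Partner: 55.5 × $760 = $42,180.00
Senior associate: 67.5 × $400 = $27,000.00
Junior associate: 33.5 × $300 = $10,050.00
Paralegal: 8.5 × $165 = $1,402.50
Subtotal: $80,632.50
Less 16% discount: −$12,901.20
Total: $80,632.50 − $12,901.20 = $67,731.30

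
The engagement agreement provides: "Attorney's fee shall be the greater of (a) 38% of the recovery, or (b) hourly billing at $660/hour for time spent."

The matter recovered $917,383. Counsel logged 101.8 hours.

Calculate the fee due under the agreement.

$348,605.54

(a) 38% of $917,383 = $348,605.54
(b) 101.8 × $660 = $67,188.00
The greater is (a): $348,605.54.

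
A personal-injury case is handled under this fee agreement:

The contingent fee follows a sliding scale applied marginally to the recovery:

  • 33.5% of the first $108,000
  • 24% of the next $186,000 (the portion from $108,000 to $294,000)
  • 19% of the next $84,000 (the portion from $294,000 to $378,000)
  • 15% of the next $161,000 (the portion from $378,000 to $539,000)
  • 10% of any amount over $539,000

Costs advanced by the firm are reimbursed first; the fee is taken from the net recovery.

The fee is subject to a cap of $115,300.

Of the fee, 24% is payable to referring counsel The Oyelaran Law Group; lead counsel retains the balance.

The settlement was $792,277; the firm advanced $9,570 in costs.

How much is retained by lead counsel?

$87,628.00

Fee base (net of costs): $792,277 − $9,570 = $782,707
First $108,000 at 33.5% = $36,180.00
Next $186,000 at 24% = $44,640.00
Next $84,000 at 19% = $15,960.00
Next $161,000 at 15% = $24,150.00
Remaining $243,707 at 10% = $24,370.70
Fee: $36,180.00 + $44,640.00 + $15,960.00 + $24,150.00 + $24,370.70 = $145,300.70
$145,300.70 exceeds the $115,300 cap, so the fee is capped at $115,300.00.
Referral share: 24% of $115,300.00 = $27,672.00; lead counsel retains $115,300.00 − $27,672.00 = $87,628.00.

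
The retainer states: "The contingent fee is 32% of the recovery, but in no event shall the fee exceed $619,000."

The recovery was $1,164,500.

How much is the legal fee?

$372,640.00

32% of $1,164,500 = $372,640.00
That is under the $619,000 cap.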